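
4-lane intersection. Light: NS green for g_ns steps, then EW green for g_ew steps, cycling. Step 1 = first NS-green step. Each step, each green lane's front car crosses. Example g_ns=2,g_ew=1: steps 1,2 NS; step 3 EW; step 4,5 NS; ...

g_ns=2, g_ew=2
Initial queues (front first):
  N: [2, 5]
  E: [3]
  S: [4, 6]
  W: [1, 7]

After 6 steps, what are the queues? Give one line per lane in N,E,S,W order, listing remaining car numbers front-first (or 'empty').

Step 1 [NS]: N:car2-GO,E:wait,S:car4-GO,W:wait | queues: N=1 E=1 S=1 W=2
Step 2 [NS]: N:car5-GO,E:wait,S:car6-GO,W:wait | queues: N=0 E=1 S=0 W=2
Step 3 [EW]: N:wait,E:car3-GO,S:wait,W:car1-GO | queues: N=0 E=0 S=0 W=1
Step 4 [EW]: N:wait,E:empty,S:wait,W:car7-GO | queues: N=0 E=0 S=0 W=0

N: empty
E: empty
S: empty
W: empty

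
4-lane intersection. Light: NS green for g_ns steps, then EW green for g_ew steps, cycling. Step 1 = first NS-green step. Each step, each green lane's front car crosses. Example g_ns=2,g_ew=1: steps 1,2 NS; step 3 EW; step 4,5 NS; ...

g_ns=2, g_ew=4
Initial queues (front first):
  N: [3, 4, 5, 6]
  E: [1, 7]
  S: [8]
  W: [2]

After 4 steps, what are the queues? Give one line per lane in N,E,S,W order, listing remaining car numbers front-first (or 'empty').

Step 1 [NS]: N:car3-GO,E:wait,S:car8-GO,W:wait | queues: N=3 E=2 S=0 W=1
Step 2 [NS]: N:car4-GO,E:wait,S:empty,W:wait | queues: N=2 E=2 S=0 W=1
Step 3 [EW]: N:wait,E:car1-GO,S:wait,W:car2-GO | queues: N=2 E=1 S=0 W=0
Step 4 [EW]: N:wait,E:car7-GO,S:wait,W:empty | queues: N=2 E=0 S=0 W=0

N: 5 6
E: empty
S: empty
W: empty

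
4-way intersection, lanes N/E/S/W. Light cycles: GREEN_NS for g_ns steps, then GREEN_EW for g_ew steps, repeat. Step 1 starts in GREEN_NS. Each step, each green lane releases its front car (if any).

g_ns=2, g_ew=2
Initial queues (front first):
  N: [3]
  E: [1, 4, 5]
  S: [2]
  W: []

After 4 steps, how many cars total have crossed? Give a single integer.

Answer: 4

Derivation:
Step 1 [NS]: N:car3-GO,E:wait,S:car2-GO,W:wait | queues: N=0 E=3 S=0 W=0
Step 2 [NS]: N:empty,E:wait,S:empty,W:wait | queues: N=0 E=3 S=0 W=0
Step 3 [EW]: N:wait,E:car1-GO,S:wait,W:empty | queues: N=0 E=2 S=0 W=0
Step 4 [EW]: N:wait,E:car4-GO,S:wait,W:empty | queues: N=0 E=1 S=0 W=0
Cars crossed by step 4: 4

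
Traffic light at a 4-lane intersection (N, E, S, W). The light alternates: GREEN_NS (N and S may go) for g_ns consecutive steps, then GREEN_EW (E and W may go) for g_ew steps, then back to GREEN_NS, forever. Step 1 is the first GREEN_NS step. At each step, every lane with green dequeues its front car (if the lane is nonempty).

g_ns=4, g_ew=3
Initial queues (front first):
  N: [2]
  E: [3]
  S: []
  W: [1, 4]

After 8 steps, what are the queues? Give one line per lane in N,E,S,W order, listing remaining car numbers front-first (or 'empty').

Step 1 [NS]: N:car2-GO,E:wait,S:empty,W:wait | queues: N=0 E=1 S=0 W=2
Step 2 [NS]: N:empty,E:wait,S:empty,W:wait | queues: N=0 E=1 S=0 W=2
Step 3 [NS]: N:empty,E:wait,S:empty,W:wait | queues: N=0 E=1 S=0 W=2
Step 4 [NS]: N:empty,E:wait,S:empty,W:wait | queues: N=0 E=1 S=0 W=2
Step 5 [EW]: N:wait,E:car3-GO,S:wait,W:car1-GO | queues: N=0 E=0 S=0 W=1
Step 6 [EW]: N:wait,E:empty,S:wait,W:car4-GO | queues: N=0 E=0 S=0 W=0

N: empty
E: empty
S: empty
W: empty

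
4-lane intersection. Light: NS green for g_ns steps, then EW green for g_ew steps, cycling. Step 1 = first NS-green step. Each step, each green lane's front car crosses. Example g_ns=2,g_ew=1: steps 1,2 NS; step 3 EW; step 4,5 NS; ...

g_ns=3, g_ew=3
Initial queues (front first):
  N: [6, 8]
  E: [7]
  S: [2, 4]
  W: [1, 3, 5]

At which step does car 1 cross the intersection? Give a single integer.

Step 1 [NS]: N:car6-GO,E:wait,S:car2-GO,W:wait | queues: N=1 E=1 S=1 W=3
Step 2 [NS]: N:car8-GO,E:wait,S:car4-GO,W:wait | queues: N=0 E=1 S=0 W=3
Step 3 [NS]: N:empty,E:wait,S:empty,W:wait | queues: N=0 E=1 S=0 W=3
Step 4 [EW]: N:wait,E:car7-GO,S:wait,W:car1-GO | queues: N=0 E=0 S=0 W=2
Step 5 [EW]: N:wait,E:empty,S:wait,W:car3-GO | queues: N=0 E=0 S=0 W=1
Step 6 [EW]: N:wait,E:empty,S:wait,W:car5-GO | queues: N=0 E=0 S=0 W=0
Car 1 crosses at step 4

4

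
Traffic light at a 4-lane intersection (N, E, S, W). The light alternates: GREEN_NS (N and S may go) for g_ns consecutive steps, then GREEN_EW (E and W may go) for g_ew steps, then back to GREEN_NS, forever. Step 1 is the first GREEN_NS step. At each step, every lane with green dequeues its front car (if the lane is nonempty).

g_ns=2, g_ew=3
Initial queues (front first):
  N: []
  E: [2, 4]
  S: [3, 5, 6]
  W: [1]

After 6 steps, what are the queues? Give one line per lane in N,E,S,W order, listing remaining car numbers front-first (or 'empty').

Step 1 [NS]: N:empty,E:wait,S:car3-GO,W:wait | queues: N=0 E=2 S=2 W=1
Step 2 [NS]: N:empty,E:wait,S:car5-GO,W:wait | queues: N=0 E=2 S=1 W=1
Step 3 [EW]: N:wait,E:car2-GO,S:wait,W:car1-GO | queues: N=0 E=1 S=1 W=0
Step 4 [EW]: N:wait,E:car4-GO,S:wait,W:empty | queues: N=0 E=0 S=1 W=0
Step 5 [EW]: N:wait,E:empty,S:wait,W:empty | queues: N=0 E=0 S=1 W=0
Step 6 [NS]: N:empty,E:wait,S:car6-GO,W:wait | queues: N=0 E=0 S=0 W=0

N: empty
E: empty
S: empty
W: empty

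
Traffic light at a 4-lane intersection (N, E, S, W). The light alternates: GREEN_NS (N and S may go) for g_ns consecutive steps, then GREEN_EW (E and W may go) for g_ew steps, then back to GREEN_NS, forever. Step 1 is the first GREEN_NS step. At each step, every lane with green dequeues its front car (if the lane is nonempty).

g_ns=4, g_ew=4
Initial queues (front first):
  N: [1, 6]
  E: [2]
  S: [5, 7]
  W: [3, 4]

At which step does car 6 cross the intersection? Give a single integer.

Step 1 [NS]: N:car1-GO,E:wait,S:car5-GO,W:wait | queues: N=1 E=1 S=1 W=2
Step 2 [NS]: N:car6-GO,E:wait,S:car7-GO,W:wait | queues: N=0 E=1 S=0 W=2
Step 3 [NS]: N:empty,E:wait,S:empty,W:wait | queues: N=0 E=1 S=0 W=2
Step 4 [NS]: N:empty,E:wait,S:empty,W:wait | queues: N=0 E=1 S=0 W=2
Step 5 [EW]: N:wait,E:car2-GO,S:wait,W:car3-GO | queues: N=0 E=0 S=0 W=1
Step 6 [EW]: N:wait,E:empty,S:wait,W:car4-GO | queues: N=0 E=0 S=0 W=0
Car 6 crosses at step 2

2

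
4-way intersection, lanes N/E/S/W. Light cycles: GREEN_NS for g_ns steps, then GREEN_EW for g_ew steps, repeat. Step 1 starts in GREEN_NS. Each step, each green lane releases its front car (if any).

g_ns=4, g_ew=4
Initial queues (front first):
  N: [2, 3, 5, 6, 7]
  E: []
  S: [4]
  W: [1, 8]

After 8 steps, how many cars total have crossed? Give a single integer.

Answer: 7

Derivation:
Step 1 [NS]: N:car2-GO,E:wait,S:car4-GO,W:wait | queues: N=4 E=0 S=0 W=2
Step 2 [NS]: N:car3-GO,E:wait,S:empty,W:wait | queues: N=3 E=0 S=0 W=2
Step 3 [NS]: N:car5-GO,E:wait,S:empty,W:wait | queues: N=2 E=0 S=0 W=2
Step 4 [NS]: N:car6-GO,E:wait,S:empty,W:wait | queues: N=1 E=0 S=0 W=2
Step 5 [EW]: N:wait,E:empty,S:wait,W:car1-GO | queues: N=1 E=0 S=0 W=1
Step 6 [EW]: N:wait,E:empty,S:wait,W:car8-GO | queues: N=1 E=0 S=0 W=0
Step 7 [EW]: N:wait,E:empty,S:wait,W:empty | queues: N=1 E=0 S=0 W=0
Step 8 [EW]: N:wait,E:empty,S:wait,W:empty | queues: N=1 E=0 S=0 W=0
Cars crossed by step 8: 7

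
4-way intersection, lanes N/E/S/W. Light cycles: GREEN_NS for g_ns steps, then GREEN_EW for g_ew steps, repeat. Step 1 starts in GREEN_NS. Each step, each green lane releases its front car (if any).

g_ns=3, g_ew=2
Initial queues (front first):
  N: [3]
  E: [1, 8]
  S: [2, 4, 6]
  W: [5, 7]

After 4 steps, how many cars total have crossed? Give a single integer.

Step 1 [NS]: N:car3-GO,E:wait,S:car2-GO,W:wait | queues: N=0 E=2 S=2 W=2
Step 2 [NS]: N:empty,E:wait,S:car4-GO,W:wait | queues: N=0 E=2 S=1 W=2
Step 3 [NS]: N:empty,E:wait,S:car6-GO,W:wait | queues: N=0 E=2 S=0 W=2
Step 4 [EW]: N:wait,E:car1-GO,S:wait,W:car5-GO | queues: N=0 E=1 S=0 W=1
Cars crossed by step 4: 6

Answer: 6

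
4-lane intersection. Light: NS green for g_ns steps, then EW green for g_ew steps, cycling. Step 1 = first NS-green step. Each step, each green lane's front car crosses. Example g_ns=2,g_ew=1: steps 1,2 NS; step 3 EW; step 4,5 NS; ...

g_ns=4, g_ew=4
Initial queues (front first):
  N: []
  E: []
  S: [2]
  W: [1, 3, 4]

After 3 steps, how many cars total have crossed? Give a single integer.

Answer: 1

Derivation:
Step 1 [NS]: N:empty,E:wait,S:car2-GO,W:wait | queues: N=0 E=0 S=0 W=3
Step 2 [NS]: N:empty,E:wait,S:empty,W:wait | queues: N=0 E=0 S=0 W=3
Step 3 [NS]: N:empty,E:wait,S:empty,W:wait | queues: N=0 E=0 S=0 W=3
Cars crossed by step 3: 1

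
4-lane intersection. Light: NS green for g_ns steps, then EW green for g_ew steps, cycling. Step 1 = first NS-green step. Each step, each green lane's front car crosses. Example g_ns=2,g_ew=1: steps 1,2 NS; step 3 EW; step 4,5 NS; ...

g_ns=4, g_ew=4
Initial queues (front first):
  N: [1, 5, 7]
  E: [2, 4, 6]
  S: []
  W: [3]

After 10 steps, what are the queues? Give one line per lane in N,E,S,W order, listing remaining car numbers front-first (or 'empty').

Step 1 [NS]: N:car1-GO,E:wait,S:empty,W:wait | queues: N=2 E=3 S=0 W=1
Step 2 [NS]: N:car5-GO,E:wait,S:empty,W:wait | queues: N=1 E=3 S=0 W=1
Step 3 [NS]: N:car7-GO,E:wait,S:empty,W:wait | queues: N=0 E=3 S=0 W=1
Step 4 [NS]: N:empty,E:wait,S:empty,W:wait | queues: N=0 E=3 S=0 W=1
Step 5 [EW]: N:wait,E:car2-GO,S:wait,W:car3-GO | queues: N=0 E=2 S=0 W=0
Step 6 [EW]: N:wait,E:car4-GO,S:wait,W:empty | queues: N=0 E=1 S=0 W=0
Step 7 [EW]: N:wait,E:car6-GO,S:wait,W:empty | queues: N=0 E=0 S=0 W=0

N: empty
E: empty
S: empty
W: empty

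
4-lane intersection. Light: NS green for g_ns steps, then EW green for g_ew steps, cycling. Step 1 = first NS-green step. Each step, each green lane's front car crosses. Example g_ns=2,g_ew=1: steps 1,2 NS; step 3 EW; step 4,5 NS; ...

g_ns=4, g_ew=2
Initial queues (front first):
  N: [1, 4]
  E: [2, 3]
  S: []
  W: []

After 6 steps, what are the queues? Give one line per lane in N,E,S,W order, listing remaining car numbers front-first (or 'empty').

Step 1 [NS]: N:car1-GO,E:wait,S:empty,W:wait | queues: N=1 E=2 S=0 W=0
Step 2 [NS]: N:car4-GO,E:wait,S:empty,W:wait | queues: N=0 E=2 S=0 W=0
Step 3 [NS]: N:empty,E:wait,S:empty,W:wait | queues: N=0 E=2 S=0 W=0
Step 4 [NS]: N:empty,E:wait,S:empty,W:wait | queues: N=0 E=2 S=0 W=0
Step 5 [EW]: N:wait,E:car2-GO,S:wait,W:empty | queues: N=0 E=1 S=0 W=0
Step 6 [EW]: N:wait,E:car3-GO,S:wait,W:empty | queues: N=0 E=0 S=0 W=0

N: empty
E: empty
S: empty
W: empty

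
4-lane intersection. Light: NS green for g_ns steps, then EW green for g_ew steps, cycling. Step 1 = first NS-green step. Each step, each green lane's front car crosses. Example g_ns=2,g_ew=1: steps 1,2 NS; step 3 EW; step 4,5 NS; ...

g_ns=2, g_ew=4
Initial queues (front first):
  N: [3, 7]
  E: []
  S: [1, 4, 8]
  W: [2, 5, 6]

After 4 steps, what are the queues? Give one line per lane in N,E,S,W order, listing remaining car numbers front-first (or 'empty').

Step 1 [NS]: N:car3-GO,E:wait,S:car1-GO,W:wait | queues: N=1 E=0 S=2 W=3
Step 2 [NS]: N:car7-GO,E:wait,S:car4-GO,W:wait | queues: N=0 E=0 S=1 W=3
Step 3 [EW]: N:wait,E:empty,S:wait,W:car2-GO | queues: N=0 E=0 S=1 W=2
Step 4 [EW]: N:wait,E:empty,S:wait,W:car5-GO | queues: N=0 E=0 S=1 W=1

N: empty
E: empty
S: 8
W: 6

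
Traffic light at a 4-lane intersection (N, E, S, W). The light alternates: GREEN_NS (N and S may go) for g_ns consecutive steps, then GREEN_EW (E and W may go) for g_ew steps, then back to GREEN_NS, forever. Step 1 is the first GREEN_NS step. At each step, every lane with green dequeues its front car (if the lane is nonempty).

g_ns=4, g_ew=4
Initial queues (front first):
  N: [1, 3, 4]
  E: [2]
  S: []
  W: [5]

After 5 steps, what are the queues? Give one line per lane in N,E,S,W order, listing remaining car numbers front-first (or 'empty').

Step 1 [NS]: N:car1-GO,E:wait,S:empty,W:wait | queues: N=2 E=1 S=0 W=1
Step 2 [NS]: N:car3-GO,E:wait,S:empty,W:wait | queues: N=1 E=1 S=0 W=1
Step 3 [NS]: N:car4-GO,E:wait,S:empty,W:wait | queues: N=0 E=1 S=0 W=1
Step 4 [NS]: N:empty,E:wait,S:empty,W:wait | queues: N=0 E=1 S=0 W=1
Step 5 [EW]: N:wait,E:car2-GO,S:wait,W:car5-GO | queues: N=0 E=0 S=0 W=0

N: empty
E: empty
S: empty
W: empty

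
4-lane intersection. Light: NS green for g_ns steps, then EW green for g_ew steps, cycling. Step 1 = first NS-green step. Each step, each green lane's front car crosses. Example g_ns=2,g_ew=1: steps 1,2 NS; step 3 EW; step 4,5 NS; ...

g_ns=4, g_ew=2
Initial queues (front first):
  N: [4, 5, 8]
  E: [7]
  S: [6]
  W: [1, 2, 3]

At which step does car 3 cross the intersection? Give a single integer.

Step 1 [NS]: N:car4-GO,E:wait,S:car6-GO,W:wait | queues: N=2 E=1 S=0 W=3
Step 2 [NS]: N:car5-GO,E:wait,S:empty,W:wait | queues: N=1 E=1 S=0 W=3
Step 3 [NS]: N:car8-GO,E:wait,S:empty,W:wait | queues: N=0 E=1 S=0 W=3
Step 4 [NS]: N:empty,E:wait,S:empty,W:wait | queues: N=0 E=1 S=0 W=3
Step 5 [EW]: N:wait,E:car7-GO,S:wait,W:car1-GO | queues: N=0 E=0 S=0 W=2
Step 6 [EW]: N:wait,E:empty,S:wait,W:car2-GO | queues: N=0 E=0 S=0 W=1
Step 7 [NS]: N:empty,E:wait,S:empty,W:wait | queues: N=0 E=0 S=0 W=1
Step 8 [NS]: N:empty,E:wait,S:empty,W:wait | queues: N=0 E=0 S=0 W=1
Step 9 [NS]: N:empty,E:wait,S:empty,W:wait | queues: N=0 E=0 S=0 W=1
Step 10 [NS]: N:empty,E:wait,S:empty,W:wait | queues: N=0 E=0 S=0 W=1
Step 11 [EW]: N:wait,E:empty,S:wait,W:car3-GO | queues: N=0 E=0 S=0 W=0
Car 3 crosses at step 11

11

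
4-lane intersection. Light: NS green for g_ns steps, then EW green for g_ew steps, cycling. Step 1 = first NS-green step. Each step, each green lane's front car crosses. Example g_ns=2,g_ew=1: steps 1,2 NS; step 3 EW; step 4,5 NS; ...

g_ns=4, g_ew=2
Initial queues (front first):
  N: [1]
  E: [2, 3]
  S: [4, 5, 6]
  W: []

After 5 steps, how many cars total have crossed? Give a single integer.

Step 1 [NS]: N:car1-GO,E:wait,S:car4-GO,W:wait | queues: N=0 E=2 S=2 W=0
Step 2 [NS]: N:empty,E:wait,S:car5-GO,W:wait | queues: N=0 E=2 S=1 W=0
Step 3 [NS]: N:empty,E:wait,S:car6-GO,W:wait | queues: N=0 E=2 S=0 W=0
Step 4 [NS]: N:empty,E:wait,S:empty,W:wait | queues: N=0 E=2 S=0 W=0
Step 5 [EW]: N:wait,E:car2-GO,S:wait,W:empty | queues: N=0 E=1 S=0 W=0
Cars crossed by step 5: 5

Answer: 5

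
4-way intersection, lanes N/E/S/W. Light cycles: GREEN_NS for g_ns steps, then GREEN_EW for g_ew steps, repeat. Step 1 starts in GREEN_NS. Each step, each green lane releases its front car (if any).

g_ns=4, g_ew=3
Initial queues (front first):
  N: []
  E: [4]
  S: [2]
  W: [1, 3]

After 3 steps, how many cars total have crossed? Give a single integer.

Step 1 [NS]: N:empty,E:wait,S:car2-GO,W:wait | queues: N=0 E=1 S=0 W=2
Step 2 [NS]: N:empty,E:wait,S:empty,W:wait | queues: N=0 E=1 S=0 W=2
Step 3 [NS]: N:empty,E:wait,S:empty,W:wait | queues: N=0 E=1 S=0 W=2
Cars crossed by step 3: 1

Answer: 1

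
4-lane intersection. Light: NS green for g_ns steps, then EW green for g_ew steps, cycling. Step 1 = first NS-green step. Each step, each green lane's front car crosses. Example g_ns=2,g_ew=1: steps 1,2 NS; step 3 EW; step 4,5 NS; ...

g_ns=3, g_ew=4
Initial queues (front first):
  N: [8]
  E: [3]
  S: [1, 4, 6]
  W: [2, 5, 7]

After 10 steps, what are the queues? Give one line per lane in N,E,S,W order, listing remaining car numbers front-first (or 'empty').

Step 1 [NS]: N:car8-GO,E:wait,S:car1-GO,W:wait | queues: N=0 E=1 S=2 W=3
Step 2 [NS]: N:empty,E:wait,S:car4-GO,W:wait | queues: N=0 E=1 S=1 W=3
Step 3 [NS]: N:empty,E:wait,S:car6-GO,W:wait | queues: N=0 E=1 S=0 W=3
Step 4 [EW]: N:wait,E:car3-GO,S:wait,W:car2-GO | queues: N=0 E=0 S=0 W=2
Step 5 [EW]: N:wait,E:empty,S:wait,W:car5-GO | queues: N=0 E=0 S=0 W=1
Step 6 [EW]: N:wait,E:empty,S:wait,W:car7-GO | queues: N=0 E=0 S=0 W=0

N: empty
E: empty
S: empty
W: empty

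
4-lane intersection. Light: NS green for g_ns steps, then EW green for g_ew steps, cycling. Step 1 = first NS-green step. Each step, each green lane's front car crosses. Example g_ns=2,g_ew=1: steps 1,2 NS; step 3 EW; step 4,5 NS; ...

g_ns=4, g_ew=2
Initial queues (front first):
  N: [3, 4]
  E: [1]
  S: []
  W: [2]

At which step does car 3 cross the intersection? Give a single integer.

Step 1 [NS]: N:car3-GO,E:wait,S:empty,W:wait | queues: N=1 E=1 S=0 W=1
Step 2 [NS]: N:car4-GO,E:wait,S:empty,W:wait | queues: N=0 E=1 S=0 W=1
Step 3 [NS]: N:empty,E:wait,S:empty,W:wait | queues: N=0 E=1 S=0 W=1
Step 4 [NS]: N:empty,E:wait,S:empty,W:wait | queues: N=0 E=1 S=0 W=1
Step 5 [EW]: N:wait,E:car1-GO,S:wait,W:car2-GO | queues: N=0 E=0 S=0 W=0
Car 3 crosses at step 1

1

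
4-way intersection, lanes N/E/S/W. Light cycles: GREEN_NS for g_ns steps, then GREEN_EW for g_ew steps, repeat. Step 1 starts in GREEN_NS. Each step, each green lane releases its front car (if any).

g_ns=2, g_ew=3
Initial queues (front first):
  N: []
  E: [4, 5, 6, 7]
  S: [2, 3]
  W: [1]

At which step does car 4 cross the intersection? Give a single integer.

Step 1 [NS]: N:empty,E:wait,S:car2-GO,W:wait | queues: N=0 E=4 S=1 W=1
Step 2 [NS]: N:empty,E:wait,S:car3-GO,W:wait | queues: N=0 E=4 S=0 W=1
Step 3 [EW]: N:wait,E:car4-GO,S:wait,W:car1-GO | queues: N=0 E=3 S=0 W=0
Step 4 [EW]: N:wait,E:car5-GO,S:wait,W:empty | queues: N=0 E=2 S=0 W=0
Step 5 [EW]: N:wait,E:car6-GO,S:wait,W:empty | queues: N=0 E=1 S=0 W=0
Step 6 [NS]: N:empty,E:wait,S:empty,W:wait | queues: N=0 E=1 S=0 W=0
Step 7 [NS]: N:empty,E:wait,S:empty,W:wait | queues: N=0 E=1 S=0 W=0
Step 8 [EW]: N:wait,E:car7-GO,S:wait,W:empty | queues: N=0 E=0 S=0 W=0
Car 4 crosses at step 3

3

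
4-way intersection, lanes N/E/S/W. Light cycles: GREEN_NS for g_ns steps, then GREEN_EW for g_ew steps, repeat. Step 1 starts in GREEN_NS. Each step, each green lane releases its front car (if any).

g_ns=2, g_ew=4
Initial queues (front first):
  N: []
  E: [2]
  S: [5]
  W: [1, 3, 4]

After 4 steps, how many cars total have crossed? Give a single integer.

Answer: 4

Derivation:
Step 1 [NS]: N:empty,E:wait,S:car5-GO,W:wait | queues: N=0 E=1 S=0 W=3
Step 2 [NS]: N:empty,E:wait,S:empty,W:wait | queues: N=0 E=1 S=0 W=3
Step 3 [EW]: N:wait,E:car2-GO,S:wait,W:car1-GO | queues: N=0 E=0 S=0 W=2
Step 4 [EW]: N:wait,E:empty,S:wait,W:car3-GO | queues: N=0 E=0 S=0 W=1
Cars crossed by step 4: 4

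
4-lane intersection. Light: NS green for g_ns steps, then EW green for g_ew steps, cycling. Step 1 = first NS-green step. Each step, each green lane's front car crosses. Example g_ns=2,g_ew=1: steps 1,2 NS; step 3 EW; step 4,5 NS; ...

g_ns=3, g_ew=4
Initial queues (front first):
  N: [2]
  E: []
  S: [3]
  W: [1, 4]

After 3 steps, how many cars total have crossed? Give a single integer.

Answer: 2

Derivation:
Step 1 [NS]: N:car2-GO,E:wait,S:car3-GO,W:wait | queues: N=0 E=0 S=0 W=2
Step 2 [NS]: N:empty,E:wait,S:empty,W:wait | queues: N=0 E=0 S=0 W=2
Step 3 [NS]: N:empty,E:wait,S:empty,W:wait | queues: N=0 E=0 S=0 W=2
Cars crossed by step 3: 2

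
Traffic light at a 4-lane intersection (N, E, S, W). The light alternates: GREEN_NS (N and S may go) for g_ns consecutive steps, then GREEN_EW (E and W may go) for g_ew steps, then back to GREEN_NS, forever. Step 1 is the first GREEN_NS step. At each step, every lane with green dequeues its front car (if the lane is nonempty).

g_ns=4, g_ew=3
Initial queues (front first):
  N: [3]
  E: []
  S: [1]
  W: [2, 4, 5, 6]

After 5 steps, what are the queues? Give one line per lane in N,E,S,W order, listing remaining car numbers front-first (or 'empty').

Step 1 [NS]: N:car3-GO,E:wait,S:car1-GO,W:wait | queues: N=0 E=0 S=0 W=4
Step 2 [NS]: N:empty,E:wait,S:empty,W:wait | queues: N=0 E=0 S=0 W=4
Step 3 [NS]: N:empty,E:wait,S:empty,W:wait | queues: N=0 E=0 S=0 W=4
Step 4 [NS]: N:empty,E:wait,S:empty,W:wait | queues: N=0 E=0 S=0 W=4
Step 5 [EW]: N:wait,E:empty,S:wait,W:car2-GO | queues: N=0 E=0 S=0 W=3

N: empty
E: empty
S: empty
W: 4 5 6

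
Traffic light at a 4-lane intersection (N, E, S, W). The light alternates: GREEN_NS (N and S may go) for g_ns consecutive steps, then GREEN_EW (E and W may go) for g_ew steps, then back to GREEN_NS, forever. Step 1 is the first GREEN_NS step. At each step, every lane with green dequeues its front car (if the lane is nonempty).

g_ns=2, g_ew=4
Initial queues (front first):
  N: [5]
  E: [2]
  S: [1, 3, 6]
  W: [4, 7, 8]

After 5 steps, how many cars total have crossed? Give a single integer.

Step 1 [NS]: N:car5-GO,E:wait,S:car1-GO,W:wait | queues: N=0 E=1 S=2 W=3
Step 2 [NS]: N:empty,E:wait,S:car3-GO,W:wait | queues: N=0 E=1 S=1 W=3
Step 3 [EW]: N:wait,E:car2-GO,S:wait,W:car4-GO | queues: N=0 E=0 S=1 W=2
Step 4 [EW]: N:wait,E:empty,S:wait,W:car7-GO | queues: N=0 E=0 S=1 W=1
Step 5 [EW]: N:wait,E:empty,S:wait,W:car8-GO | queues: N=0 E=0 S=1 W=0
Cars crossed by step 5: 7

Answer: 7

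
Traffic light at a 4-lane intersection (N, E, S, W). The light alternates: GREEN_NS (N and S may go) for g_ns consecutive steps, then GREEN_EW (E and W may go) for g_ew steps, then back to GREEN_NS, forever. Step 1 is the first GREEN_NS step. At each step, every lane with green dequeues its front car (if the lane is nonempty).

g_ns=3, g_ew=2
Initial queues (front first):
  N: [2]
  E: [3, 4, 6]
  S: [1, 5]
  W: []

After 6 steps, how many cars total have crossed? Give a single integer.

Answer: 5

Derivation:
Step 1 [NS]: N:car2-GO,E:wait,S:car1-GO,W:wait | queues: N=0 E=3 S=1 W=0
Step 2 [NS]: N:empty,E:wait,S:car5-GO,W:wait | queues: N=0 E=3 S=0 W=0
Step 3 [NS]: N:empty,E:wait,S:empty,W:wait | queues: N=0 E=3 S=0 W=0
Step 4 [EW]: N:wait,E:car3-GO,S:wait,W:empty | queues: N=0 E=2 S=0 W=0
Step 5 [EW]: N:wait,E:car4-GO,S:wait,W:empty | queues: N=0 E=1 S=0 W=0
Step 6 [NS]: N:empty,E:wait,S:empty,W:wait | queues: N=0 E=1 S=0 W=0
Cars crossed by step 6: 5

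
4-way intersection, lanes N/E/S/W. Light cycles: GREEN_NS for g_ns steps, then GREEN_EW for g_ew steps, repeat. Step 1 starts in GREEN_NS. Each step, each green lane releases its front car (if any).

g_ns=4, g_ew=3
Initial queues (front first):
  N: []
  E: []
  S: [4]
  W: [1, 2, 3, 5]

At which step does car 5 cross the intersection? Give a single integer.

Step 1 [NS]: N:empty,E:wait,S:car4-GO,W:wait | queues: N=0 E=0 S=0 W=4
Step 2 [NS]: N:empty,E:wait,S:empty,W:wait | queues: N=0 E=0 S=0 W=4
Step 3 [NS]: N:empty,E:wait,S:empty,W:wait | queues: N=0 E=0 S=0 W=4
Step 4 [NS]: N:empty,E:wait,S:empty,W:wait | queues: N=0 E=0 S=0 W=4
Step 5 [EW]: N:wait,E:empty,S:wait,W:car1-GO | queues: N=0 E=0 S=0 W=3
Step 6 [EW]: N:wait,E:empty,S:wait,W:car2-GO | queues: N=0 E=0 S=0 W=2
Step 7 [EW]: N:wait,E:empty,S:wait,W:car3-GO | queues: N=0 E=0 S=0 W=1
Step 8 [NS]: N:empty,E:wait,S:empty,W:wait | queues: N=0 E=0 S=0 W=1
Step 9 [NS]: N:empty,E:wait,S:empty,W:wait | queues: N=0 E=0 S=0 W=1
Step 10 [NS]: N:empty,E:wait,S:empty,W:wait | queues: N=0 E=0 S=0 W=1
Step 11 [NS]: N:empty,E:wait,S:empty,W:wait | queues: N=0 E=0 S=0 W=1
Step 12 [EW]: N:wait,E:empty,S:wait,W:car5-GO | queues: N=0 E=0 S=0 W=0
Car 5 crosses at step 12

12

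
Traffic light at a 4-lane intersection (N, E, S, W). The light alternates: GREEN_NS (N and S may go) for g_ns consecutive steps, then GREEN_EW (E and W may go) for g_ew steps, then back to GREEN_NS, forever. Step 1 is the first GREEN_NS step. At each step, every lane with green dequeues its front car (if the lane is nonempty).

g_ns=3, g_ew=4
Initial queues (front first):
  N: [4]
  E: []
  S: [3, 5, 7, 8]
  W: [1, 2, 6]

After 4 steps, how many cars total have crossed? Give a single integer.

Answer: 5

Derivation:
Step 1 [NS]: N:car4-GO,E:wait,S:car3-GO,W:wait | queues: N=0 E=0 S=3 W=3
Step 2 [NS]: N:empty,E:wait,S:car5-GO,W:wait | queues: N=0 E=0 S=2 W=3
Step 3 [NS]: N:empty,E:wait,S:car7-GO,W:wait | queues: N=0 E=0 S=1 W=3
Step 4 [EW]: N:wait,E:empty,S:wait,W:car1-GO | queues: N=0 E=0 S=1 W=2
Cars crossed by step 4: 5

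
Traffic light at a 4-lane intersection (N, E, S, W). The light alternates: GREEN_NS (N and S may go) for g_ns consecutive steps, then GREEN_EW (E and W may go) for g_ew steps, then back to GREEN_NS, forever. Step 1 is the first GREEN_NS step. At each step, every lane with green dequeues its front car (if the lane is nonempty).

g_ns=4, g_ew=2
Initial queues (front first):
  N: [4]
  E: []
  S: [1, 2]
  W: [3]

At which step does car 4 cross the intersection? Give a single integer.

Step 1 [NS]: N:car4-GO,E:wait,S:car1-GO,W:wait | queues: N=0 E=0 S=1 W=1
Step 2 [NS]: N:empty,E:wait,S:car2-GO,W:wait | queues: N=0 E=0 S=0 W=1
Step 3 [NS]: N:empty,E:wait,S:empty,W:wait | queues: N=0 E=0 S=0 W=1
Step 4 [NS]: N:empty,E:wait,S:empty,W:wait | queues: N=0 E=0 S=0 W=1
Step 5 [EW]: N:wait,E:empty,S:wait,W:car3-GO | queues: N=0 E=0 S=0 W=0
Car 4 crosses at step 1

1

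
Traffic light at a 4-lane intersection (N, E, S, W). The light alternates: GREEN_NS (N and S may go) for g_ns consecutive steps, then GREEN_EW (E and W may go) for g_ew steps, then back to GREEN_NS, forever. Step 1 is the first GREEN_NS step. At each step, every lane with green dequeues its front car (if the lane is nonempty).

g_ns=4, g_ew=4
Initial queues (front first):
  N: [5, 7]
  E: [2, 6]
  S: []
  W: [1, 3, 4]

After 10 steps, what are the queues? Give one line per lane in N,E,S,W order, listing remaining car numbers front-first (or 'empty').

Step 1 [NS]: N:car5-GO,E:wait,S:empty,W:wait | queues: N=1 E=2 S=0 W=3
Step 2 [NS]: N:car7-GO,E:wait,S:empty,W:wait | queues: N=0 E=2 S=0 W=3
Step 3 [NS]: N:empty,E:wait,S:empty,W:wait | queues: N=0 E=2 S=0 W=3
Step 4 [NS]: N:empty,E:wait,S:empty,W:wait | queues: N=0 E=2 S=0 W=3
Step 5 [EW]: N:wait,E:car2-GO,S:wait,W:car1-GO | queues: N=0 E=1 S=0 W=2
Step 6 [EW]: N:wait,E:car6-GO,S:wait,W:car3-GO | queues: N=0 E=0 S=0 W=1
Step 7 [EW]: N:wait,E:empty,S:wait,W:car4-GO | queues: N=0 E=0 S=0 W=0

N: empty
E: empty
S: empty
W: empty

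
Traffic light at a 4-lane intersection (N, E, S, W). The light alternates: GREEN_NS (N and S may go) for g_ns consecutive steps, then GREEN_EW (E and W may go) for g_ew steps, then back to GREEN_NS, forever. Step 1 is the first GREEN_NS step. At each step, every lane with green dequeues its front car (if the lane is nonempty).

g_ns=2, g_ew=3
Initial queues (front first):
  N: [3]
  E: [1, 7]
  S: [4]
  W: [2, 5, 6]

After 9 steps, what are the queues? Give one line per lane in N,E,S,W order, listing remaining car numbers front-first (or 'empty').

Step 1 [NS]: N:car3-GO,E:wait,S:car4-GO,W:wait | queues: N=0 E=2 S=0 W=3
Step 2 [NS]: N:empty,E:wait,S:empty,W:wait | queues: N=0 E=2 S=0 W=3
Step 3 [EW]: N:wait,E:car1-GO,S:wait,W:car2-GO | queues: N=0 E=1 S=0 W=2
Step 4 [EW]: N:wait,E:car7-GO,S:wait,W:car5-GO | queues: N=0 E=0 S=0 W=1
Step 5 [EW]: N:wait,E:empty,S:wait,W:car6-GO | queues: N=0 E=0 S=0 W=0

N: empty
E: empty
S: empty
W: empty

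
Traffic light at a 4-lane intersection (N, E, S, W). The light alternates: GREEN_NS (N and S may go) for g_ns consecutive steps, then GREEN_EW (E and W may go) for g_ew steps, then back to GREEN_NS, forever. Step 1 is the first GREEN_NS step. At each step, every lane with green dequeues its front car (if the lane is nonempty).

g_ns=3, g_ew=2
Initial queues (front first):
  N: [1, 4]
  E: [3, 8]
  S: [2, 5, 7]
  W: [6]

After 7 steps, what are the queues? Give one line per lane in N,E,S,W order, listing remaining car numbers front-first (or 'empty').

Step 1 [NS]: N:car1-GO,E:wait,S:car2-GO,W:wait | queues: N=1 E=2 S=2 W=1
Step 2 [NS]: N:car4-GO,E:wait,S:car5-GO,W:wait | queues: N=0 E=2 S=1 W=1
Step 3 [NS]: N:empty,E:wait,S:car7-GO,W:wait | queues: N=0 E=2 S=0 W=1
Step 4 [EW]: N:wait,E:car3-GO,S:wait,W:car6-GO | queues: N=0 E=1 S=0 W=0
Step 5 [EW]: N:wait,E:car8-GO,S:wait,W:empty | queues: N=0 E=0 S=0 W=0

N: empty
E: empty
S: empty
W: empty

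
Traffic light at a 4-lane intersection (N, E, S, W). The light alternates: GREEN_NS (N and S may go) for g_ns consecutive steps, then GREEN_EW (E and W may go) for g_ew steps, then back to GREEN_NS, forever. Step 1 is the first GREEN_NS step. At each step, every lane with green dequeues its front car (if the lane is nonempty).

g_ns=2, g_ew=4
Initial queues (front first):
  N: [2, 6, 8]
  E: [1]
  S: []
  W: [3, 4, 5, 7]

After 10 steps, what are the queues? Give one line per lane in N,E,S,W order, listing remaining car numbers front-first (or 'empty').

Step 1 [NS]: N:car2-GO,E:wait,S:empty,W:wait | queues: N=2 E=1 S=0 W=4
Step 2 [NS]: N:car6-GO,E:wait,S:empty,W:wait | queues: N=1 E=1 S=0 W=4
Step 3 [EW]: N:wait,E:car1-GO,S:wait,W:car3-GO | queues: N=1 E=0 S=0 W=3
Step 4 [EW]: N:wait,E:empty,S:wait,W:car4-GO | queues: N=1 E=0 S=0 W=2
Step 5 [EW]: N:wait,E:empty,S:wait,W:car5-GO | queues: N=1 E=0 S=0 W=1
Step 6 [EW]: N:wait,E:empty,S:wait,W:car7-GO | queues: N=1 E=0 S=0 W=0
Step 7 [NS]: N:car8-GO,E:wait,S:empty,W:wait | queues: N=0 E=0 S=0 W=0

N: empty
E: empty
S: empty
W: empty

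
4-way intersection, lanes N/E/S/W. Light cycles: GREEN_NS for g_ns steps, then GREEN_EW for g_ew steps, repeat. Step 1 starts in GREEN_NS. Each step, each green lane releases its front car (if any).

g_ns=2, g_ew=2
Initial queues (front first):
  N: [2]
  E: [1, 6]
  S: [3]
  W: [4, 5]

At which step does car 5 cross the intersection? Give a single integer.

Step 1 [NS]: N:car2-GO,E:wait,S:car3-GO,W:wait | queues: N=0 E=2 S=0 W=2
Step 2 [NS]: N:empty,E:wait,S:empty,W:wait | queues: N=0 E=2 S=0 W=2
Step 3 [EW]: N:wait,E:car1-GO,S:wait,W:car4-GO | queues: N=0 E=1 S=0 W=1
Step 4 [EW]: N:wait,E:car6-GO,S:wait,W:car5-GO | queues: N=0 E=0 S=0 W=0
Car 5 crosses at step 4

4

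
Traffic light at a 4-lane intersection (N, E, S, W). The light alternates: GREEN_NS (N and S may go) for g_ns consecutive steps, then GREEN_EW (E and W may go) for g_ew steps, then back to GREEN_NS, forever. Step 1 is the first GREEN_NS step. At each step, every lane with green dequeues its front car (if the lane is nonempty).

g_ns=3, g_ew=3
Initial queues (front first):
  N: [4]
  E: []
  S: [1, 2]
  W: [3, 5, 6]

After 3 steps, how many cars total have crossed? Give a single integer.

Answer: 3

Derivation:
Step 1 [NS]: N:car4-GO,E:wait,S:car1-GO,W:wait | queues: N=0 E=0 S=1 W=3
Step 2 [NS]: N:empty,E:wait,S:car2-GO,W:wait | queues: N=0 E=0 S=0 W=3
Step 3 [NS]: N:empty,E:wait,S:empty,W:wait | queues: N=0 E=0 S=0 W=3
Cars crossed by step 3: 3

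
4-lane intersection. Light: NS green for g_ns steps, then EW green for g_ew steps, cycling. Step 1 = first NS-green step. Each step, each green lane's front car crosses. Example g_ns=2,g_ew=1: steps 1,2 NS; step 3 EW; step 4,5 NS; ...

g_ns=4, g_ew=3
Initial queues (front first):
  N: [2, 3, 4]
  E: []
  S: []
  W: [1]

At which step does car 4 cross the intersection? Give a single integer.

Step 1 [NS]: N:car2-GO,E:wait,S:empty,W:wait | queues: N=2 E=0 S=0 W=1
Step 2 [NS]: N:car3-GO,E:wait,S:empty,W:wait | queues: N=1 E=0 S=0 W=1
Step 3 [NS]: N:car4-GO,E:wait,S:empty,W:wait | queues: N=0 E=0 S=0 W=1
Step 4 [NS]: N:empty,E:wait,S:empty,W:wait | queues: N=0 E=0 S=0 W=1
Step 5 [EW]: N:wait,E:empty,S:wait,W:car1-GO | queues: N=0 E=0 S=0 W=0
Car 4 crosses at step 3

3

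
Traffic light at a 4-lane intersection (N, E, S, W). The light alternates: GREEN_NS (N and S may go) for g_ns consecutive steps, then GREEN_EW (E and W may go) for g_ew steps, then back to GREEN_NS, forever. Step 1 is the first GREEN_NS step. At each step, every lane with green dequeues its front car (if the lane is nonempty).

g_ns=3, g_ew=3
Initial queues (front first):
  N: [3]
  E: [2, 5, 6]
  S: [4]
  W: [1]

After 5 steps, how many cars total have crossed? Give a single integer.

Answer: 5

Derivation:
Step 1 [NS]: N:car3-GO,E:wait,S:car4-GO,W:wait | queues: N=0 E=3 S=0 W=1
Step 2 [NS]: N:empty,E:wait,S:empty,W:wait | queues: N=0 E=3 S=0 W=1
Step 3 [NS]: N:empty,E:wait,S:empty,W:wait | queues: N=0 E=3 S=0 W=1
Step 4 [EW]: N:wait,E:car2-GO,S:wait,W:car1-GO | queues: N=0 E=2 S=0 W=0
Step 5 [EW]: N:wait,E:car5-GO,S:wait,W:empty | queues: N=0 E=1 S=0 W=0
Cars crossed by step 5: 5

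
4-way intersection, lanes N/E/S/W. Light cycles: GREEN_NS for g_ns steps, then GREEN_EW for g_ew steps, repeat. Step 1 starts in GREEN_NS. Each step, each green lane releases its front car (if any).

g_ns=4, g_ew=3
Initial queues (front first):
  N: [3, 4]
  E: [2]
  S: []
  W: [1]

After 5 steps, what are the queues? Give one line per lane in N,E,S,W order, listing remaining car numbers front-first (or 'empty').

Step 1 [NS]: N:car3-GO,E:wait,S:empty,W:wait | queues: N=1 E=1 S=0 W=1
Step 2 [NS]: N:car4-GO,E:wait,S:empty,W:wait | queues: N=0 E=1 S=0 W=1
Step 3 [NS]: N:empty,E:wait,S:empty,W:wait | queues: N=0 E=1 S=0 W=1
Step 4 [NS]: N:empty,E:wait,S:empty,W:wait | queues: N=0 E=1 S=0 W=1
Step 5 [EW]: N:wait,E:car2-GO,S:wait,W:car1-GO | queues: N=0 E=0 S=0 W=0

N: empty
E: empty
S: empty
W: empty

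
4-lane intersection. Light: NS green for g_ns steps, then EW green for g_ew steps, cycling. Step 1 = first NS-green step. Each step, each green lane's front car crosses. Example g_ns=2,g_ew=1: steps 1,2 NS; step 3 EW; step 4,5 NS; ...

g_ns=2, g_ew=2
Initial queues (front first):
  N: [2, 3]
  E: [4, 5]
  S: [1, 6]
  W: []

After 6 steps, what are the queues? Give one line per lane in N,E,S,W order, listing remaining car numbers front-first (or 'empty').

Step 1 [NS]: N:car2-GO,E:wait,S:car1-GO,W:wait | queues: N=1 E=2 S=1 W=0
Step 2 [NS]: N:car3-GO,E:wait,S:car6-GO,W:wait | queues: N=0 E=2 S=0 W=0
Step 3 [EW]: N:wait,E:car4-GO,S:wait,W:empty | queues: N=0 E=1 S=0 W=0
Step 4 [EW]: N:wait,E:car5-GO,S:wait,W:empty | queues: N=0 E=0 S=0 W=0

N: empty
E: empty
S: empty
W: empty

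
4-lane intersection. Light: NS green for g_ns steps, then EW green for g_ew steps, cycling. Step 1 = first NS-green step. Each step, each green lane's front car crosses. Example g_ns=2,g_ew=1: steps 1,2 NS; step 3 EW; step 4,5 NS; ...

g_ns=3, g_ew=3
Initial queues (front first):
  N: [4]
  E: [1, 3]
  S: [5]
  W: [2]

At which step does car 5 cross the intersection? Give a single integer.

Step 1 [NS]: N:car4-GO,E:wait,S:car5-GO,W:wait | queues: N=0 E=2 S=0 W=1
Step 2 [NS]: N:empty,E:wait,S:empty,W:wait | queues: N=0 E=2 S=0 W=1
Step 3 [NS]: N:empty,E:wait,S:empty,W:wait | queues: N=0 E=2 S=0 W=1
Step 4 [EW]: N:wait,E:car1-GO,S:wait,W:car2-GO | queues: N=0 E=1 S=0 W=0
Step 5 [EW]: N:wait,E:car3-GO,S:wait,W:empty | queues: N=0 E=0 S=0 W=0
Car 5 crosses at step 1

1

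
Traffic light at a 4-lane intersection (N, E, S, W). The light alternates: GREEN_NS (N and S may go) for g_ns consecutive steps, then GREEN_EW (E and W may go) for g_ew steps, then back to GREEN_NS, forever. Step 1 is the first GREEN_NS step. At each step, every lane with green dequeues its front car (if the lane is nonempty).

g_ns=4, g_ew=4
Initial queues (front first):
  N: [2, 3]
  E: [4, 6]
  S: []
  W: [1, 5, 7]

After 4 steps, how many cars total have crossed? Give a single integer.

Step 1 [NS]: N:car2-GO,E:wait,S:empty,W:wait | queues: N=1 E=2 S=0 W=3
Step 2 [NS]: N:car3-GO,E:wait,S:empty,W:wait | queues: N=0 E=2 S=0 W=3
Step 3 [NS]: N:empty,E:wait,S:empty,W:wait | queues: N=0 E=2 S=0 W=3
Step 4 [NS]: N:empty,E:wait,S:empty,W:wait | queues: N=0 E=2 S=0 W=3
Cars crossed by step 4: 2

Answer: 2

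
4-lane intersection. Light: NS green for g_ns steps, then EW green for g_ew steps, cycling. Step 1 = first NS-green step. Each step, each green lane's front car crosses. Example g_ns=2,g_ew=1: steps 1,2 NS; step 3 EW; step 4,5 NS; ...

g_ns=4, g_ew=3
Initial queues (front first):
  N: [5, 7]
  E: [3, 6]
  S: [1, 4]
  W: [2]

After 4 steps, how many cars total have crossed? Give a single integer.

Answer: 4

Derivation:
Step 1 [NS]: N:car5-GO,E:wait,S:car1-GO,W:wait | queues: N=1 E=2 S=1 W=1
Step 2 [NS]: N:car7-GO,E:wait,S:car4-GO,W:wait | queues: N=0 E=2 S=0 W=1
Step 3 [NS]: N:empty,E:wait,S:empty,W:wait | queues: N=0 E=2 S=0 W=1
Step 4 [NS]: N:empty,E:wait,S:empty,W:wait | queues: N=0 E=2 S=0 W=1
Cars crossed by step 4: 4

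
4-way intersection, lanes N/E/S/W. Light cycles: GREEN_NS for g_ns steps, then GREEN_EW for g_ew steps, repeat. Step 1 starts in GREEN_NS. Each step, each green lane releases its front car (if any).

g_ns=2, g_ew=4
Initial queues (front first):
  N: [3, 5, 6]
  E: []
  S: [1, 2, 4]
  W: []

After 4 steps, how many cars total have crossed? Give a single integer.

Answer: 4

Derivation:
Step 1 [NS]: N:car3-GO,E:wait,S:car1-GO,W:wait | queues: N=2 E=0 S=2 W=0
Step 2 [NS]: N:car5-GO,E:wait,S:car2-GO,W:wait | queues: N=1 E=0 S=1 W=0
Step 3 [EW]: N:wait,E:empty,S:wait,W:empty | queues: N=1 E=0 S=1 W=0
Step 4 [EW]: N:wait,E:empty,S:wait,W:empty | queues: N=1 E=0 S=1 W=0
Cars crossed by step 4: 4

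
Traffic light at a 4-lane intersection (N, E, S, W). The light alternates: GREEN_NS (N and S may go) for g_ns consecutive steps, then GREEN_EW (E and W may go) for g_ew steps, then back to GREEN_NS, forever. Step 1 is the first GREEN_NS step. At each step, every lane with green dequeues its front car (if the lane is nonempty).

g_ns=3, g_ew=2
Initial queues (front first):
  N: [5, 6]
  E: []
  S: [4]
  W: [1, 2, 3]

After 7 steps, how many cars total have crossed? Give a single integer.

Step 1 [NS]: N:car5-GO,E:wait,S:car4-GO,W:wait | queues: N=1 E=0 S=0 W=3
Step 2 [NS]: N:car6-GO,E:wait,S:empty,W:wait | queues: N=0 E=0 S=0 W=3
Step 3 [NS]: N:empty,E:wait,S:empty,W:wait | queues: N=0 E=0 S=0 W=3
Step 4 [EW]: N:wait,E:empty,S:wait,W:car1-GO | queues: N=0 E=0 S=0 W=2
Step 5 [EW]: N:wait,E:empty,S:wait,W:car2-GO | queues: N=0 E=0 S=0 W=1
Step 6 [NS]: N:empty,E:wait,S:empty,W:wait | queues: N=0 E=0 S=0 W=1
Step 7 [NS]: N:empty,E:wait,S:empty,W:wait | queues: N=0 E=0 S=0 W=1
Cars crossed by step 7: 5

Answer: 5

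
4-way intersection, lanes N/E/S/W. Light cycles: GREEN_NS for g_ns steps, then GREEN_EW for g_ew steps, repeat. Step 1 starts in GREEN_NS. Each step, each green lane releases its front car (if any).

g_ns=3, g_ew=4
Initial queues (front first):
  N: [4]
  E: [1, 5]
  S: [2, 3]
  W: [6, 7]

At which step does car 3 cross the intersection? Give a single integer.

Step 1 [NS]: N:car4-GO,E:wait,S:car2-GO,W:wait | queues: N=0 E=2 S=1 W=2
Step 2 [NS]: N:empty,E:wait,S:car3-GO,W:wait | queues: N=0 E=2 S=0 W=2
Step 3 [NS]: N:empty,E:wait,S:empty,W:wait | queues: N=0 E=2 S=0 W=2
Step 4 [EW]: N:wait,E:car1-GO,S:wait,W:car6-GO | queues: N=0 E=1 S=0 W=1
Step 5 [EW]: N:wait,E:car5-GO,S:wait,W:car7-GO | queues: N=0 E=0 S=0 W=0
Car 3 crosses at step 2

2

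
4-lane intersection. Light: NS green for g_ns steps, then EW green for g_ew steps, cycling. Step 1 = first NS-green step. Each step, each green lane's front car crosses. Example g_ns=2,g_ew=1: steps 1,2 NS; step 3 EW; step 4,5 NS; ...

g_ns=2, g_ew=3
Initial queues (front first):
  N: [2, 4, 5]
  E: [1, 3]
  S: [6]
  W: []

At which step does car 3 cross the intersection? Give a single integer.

Step 1 [NS]: N:car2-GO,E:wait,S:car6-GO,W:wait | queues: N=2 E=2 S=0 W=0
Step 2 [NS]: N:car4-GO,E:wait,S:empty,W:wait | queues: N=1 E=2 S=0 W=0
Step 3 [EW]: N:wait,E:car1-GO,S:wait,W:empty | queues: N=1 E=1 S=0 W=0
Step 4 [EW]: N:wait,E:car3-GO,S:wait,W:empty | queues: N=1 E=0 S=0 W=0
Step 5 [EW]: N:wait,E:empty,S:wait,W:empty | queues: N=1 E=0 S=0 W=0
Step 6 [NS]: N:car5-GO,E:wait,S:empty,W:wait | queues: N=0 E=0 S=0 W=0
Car 3 crosses at step 4

4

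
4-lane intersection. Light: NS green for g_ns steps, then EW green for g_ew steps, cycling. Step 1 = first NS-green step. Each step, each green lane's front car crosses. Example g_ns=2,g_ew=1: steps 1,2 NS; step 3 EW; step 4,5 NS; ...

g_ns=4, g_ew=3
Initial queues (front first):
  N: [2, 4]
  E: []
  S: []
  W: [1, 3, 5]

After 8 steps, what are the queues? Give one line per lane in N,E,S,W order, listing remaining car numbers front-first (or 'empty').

Step 1 [NS]: N:car2-GO,E:wait,S:empty,W:wait | queues: N=1 E=0 S=0 W=3
Step 2 [NS]: N:car4-GO,E:wait,S:empty,W:wait | queues: N=0 E=0 S=0 W=3
Step 3 [NS]: N:empty,E:wait,S:empty,W:wait | queues: N=0 E=0 S=0 W=3
Step 4 [NS]: N:empty,E:wait,S:empty,W:wait | queues: N=0 E=0 S=0 W=3
Step 5 [EW]: N:wait,E:empty,S:wait,W:car1-GO | queues: N=0 E=0 S=0 W=2
Step 6 [EW]: N:wait,E:empty,S:wait,W:car3-GO | queues: N=0 E=0 S=0 W=1
Step 7 [EW]: N:wait,E:empty,S:wait,W:car5-GO | queues: N=0 E=0 S=0 W=0

N: empty
E: empty
S: empty
W: empty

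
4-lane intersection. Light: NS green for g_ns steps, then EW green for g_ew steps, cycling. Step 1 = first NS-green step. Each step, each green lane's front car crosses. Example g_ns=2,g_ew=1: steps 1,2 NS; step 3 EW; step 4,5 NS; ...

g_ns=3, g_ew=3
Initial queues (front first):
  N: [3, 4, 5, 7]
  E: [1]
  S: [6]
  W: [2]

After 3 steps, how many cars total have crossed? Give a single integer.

Step 1 [NS]: N:car3-GO,E:wait,S:car6-GO,W:wait | queues: N=3 E=1 S=0 W=1
Step 2 [NS]: N:car4-GO,E:wait,S:empty,W:wait | queues: N=2 E=1 S=0 W=1
Step 3 [NS]: N:car5-GO,E:wait,S:empty,W:wait | queues: N=1 E=1 S=0 W=1
Cars crossed by step 3: 4

Answer: 4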